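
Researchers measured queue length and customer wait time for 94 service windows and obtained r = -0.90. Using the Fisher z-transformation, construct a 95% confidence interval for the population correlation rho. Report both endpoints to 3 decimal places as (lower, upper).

(-0.933, -0.853)

Fisher z: z_r = atanh(r) = ½·ln((1+(-0.90))/(1−(-0.90))) = -1.472219
SE(z) = 1/√(n−3) = 1/√91 = 0.104828
95% ⇒ z* = 1.960; margin = 1.960·0.104828 = 0.205463
CI on z-scale: (-1.677682, -1.266756)
Back-transform: tanh(-1.677682) = -0.932560, tanh(-1.266756) = -0.852916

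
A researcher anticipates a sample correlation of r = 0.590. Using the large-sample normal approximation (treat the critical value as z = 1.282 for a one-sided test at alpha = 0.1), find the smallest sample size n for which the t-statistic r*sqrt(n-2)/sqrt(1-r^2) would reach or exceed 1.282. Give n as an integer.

6

Need r·√(n−2)/√(1−r²) ≥ 1.282
√(n−2) ≥ 1.282·√(1−0.348100) / 0.590 = 1.282·0.807403 / 0.590 = 1.7544
n−2 ≥ 3.0779  ⇒  n ≥ 5.0779
Smallest integer n = 6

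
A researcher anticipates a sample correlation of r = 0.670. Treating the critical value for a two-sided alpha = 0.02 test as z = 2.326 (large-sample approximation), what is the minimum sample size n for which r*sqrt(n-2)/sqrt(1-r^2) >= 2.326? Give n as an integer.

9

r√(n−2)/√(1−r²) ≥ 2.326  ⇔  n−2 ≥ (2.326)²·(1−r²)/r²
(1−r²)/r² = (1−0.448900)/0.448900 = 1.2277
n ≥ 2 + 5.410276·1.2277 = 2 + 6.6422 = 8.6422
⌈8.6422⌉ = 9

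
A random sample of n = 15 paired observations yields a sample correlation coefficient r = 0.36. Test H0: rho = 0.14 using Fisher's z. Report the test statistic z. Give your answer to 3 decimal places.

z_r = atanh(0.36) = 0.376886,  z_0 = atanh(0.14) = 0.140926
SE = 1/√(n−3) = 1/√12 = 0.288675
z = (z_r − z_0)/SE = (0.376886 − 0.140926) / 0.288675 = 0.235960 / 0.288675 = 0.817

0.817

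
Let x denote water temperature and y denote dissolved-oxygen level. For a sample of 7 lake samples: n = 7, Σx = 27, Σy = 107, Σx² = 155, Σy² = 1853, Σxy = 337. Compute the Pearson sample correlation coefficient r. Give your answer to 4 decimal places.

Numerator: nΣxy − (Σx)(Σy) = 7·337 − (27)(107) = -530
Denominator: √[(nΣx²−(Σx)²)(nΣy²−(Σy)²)]
  nΣx²−(Σx)² = 7·155 − 729 = 356;  nΣy²−(Σy)² = 7·1853 − 11449 = 1522
  √(356·1522) = √541832 = 736.0924
r = -530 / 736.0924 = -0.7200

-0.7200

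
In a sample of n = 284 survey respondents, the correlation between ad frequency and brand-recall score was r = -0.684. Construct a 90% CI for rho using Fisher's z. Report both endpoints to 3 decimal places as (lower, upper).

(-0.733, -0.628)

Fisher z: z_r = atanh(r) = ½·ln((1+(-0.684))/(1−(-0.684))) = -0.836592
SE(z) = 1/√(n−3) = 1/√281 = 0.059655
90% ⇒ z* = 1.645; margin = 1.645·0.059655 = 0.098132
CI on z-scale: (-0.934724, -0.738460)
Back-transform: tanh(-0.934724) = -0.732789, tanh(-0.738460) = -0.628214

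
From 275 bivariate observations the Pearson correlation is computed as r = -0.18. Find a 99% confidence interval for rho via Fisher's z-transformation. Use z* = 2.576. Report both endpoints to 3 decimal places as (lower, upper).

z_r = atanh(-0.18) = -0.181983;  SE = 1/√(n−3) = 1/√272 = 0.060634
z-limits: -0.181983 ± 2.576·0.060634 = -0.181983 ± 0.156193 = [-0.338176, -0.025790]
ρ-limits: (tanh -0.338176, tanh -0.025790) = (-0.326, -0.026)

(-0.326, -0.026)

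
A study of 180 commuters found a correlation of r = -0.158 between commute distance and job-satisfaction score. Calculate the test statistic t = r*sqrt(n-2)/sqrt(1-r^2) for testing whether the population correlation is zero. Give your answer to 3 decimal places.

-2.135

t = r·√(n−2) / √(1−r²) with r = -0.158, n = 180
  = -0.158·√178 / √(1 − 0.024964)
  = -0.158·13.341664 / 0.987439
  = -2.107983 / 0.987439 = -2.135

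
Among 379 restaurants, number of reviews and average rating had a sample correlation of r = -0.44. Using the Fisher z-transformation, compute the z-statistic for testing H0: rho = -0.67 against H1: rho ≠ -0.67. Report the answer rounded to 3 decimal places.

6.564

Fisher z: atanh(-0.44) = -0.472231, atanh(-0.67) = -0.810743
z = (z_r − z_0)·√(n−3) = (-0.472231 − (-0.810743))·√376 = 0.338512 · 19.390719 = 6.564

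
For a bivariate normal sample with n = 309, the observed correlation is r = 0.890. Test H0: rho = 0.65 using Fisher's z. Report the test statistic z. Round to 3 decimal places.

11.311

Fisher z: atanh(0.890) = 1.421926, atanh(0.65) = 0.775299
z = (z_r − z_0)·√(n−3) = (1.421926 − 0.775299)·√306 = 0.646627 · 17.492856 = 11.311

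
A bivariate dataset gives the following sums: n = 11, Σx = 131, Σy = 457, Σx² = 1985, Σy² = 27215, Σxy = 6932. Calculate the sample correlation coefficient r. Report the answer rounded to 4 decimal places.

0.7966

S_xy = nΣxy − ΣxΣy = 11·6932 − 131·457 = 76252 − 59867 = 16385
S_xx = nΣx² − (Σx)² = 11·1985 − 131² = 21835 − 17161 = 4674
S_yy = nΣy² − (Σy)² = 11·27215 − 457² = 299365 − 208849 = 90516
r = S_xy / √(S_xx·S_yy) = 16385 / √(4674·90516) = 16385 / √423071784 = 16385 / 20568.7089 = 0.7966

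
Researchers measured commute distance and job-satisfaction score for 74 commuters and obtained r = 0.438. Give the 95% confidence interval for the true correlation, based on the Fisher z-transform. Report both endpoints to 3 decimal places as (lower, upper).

(0.233, 0.606)

Fisher z: z_r = atanh(r) = ½·ln((1+0.438)/(1−0.438)) = 0.469753
SE(z) = 1/√(n−3) = 1/√71 = 0.118678
95% ⇒ z* = 1.960; margin = 1.960·0.118678 = 0.232609
CI on z-scale: (0.237144, 0.702362)
Back-transform: tanh(0.237144) = 0.232796, tanh(0.702362) = 0.605865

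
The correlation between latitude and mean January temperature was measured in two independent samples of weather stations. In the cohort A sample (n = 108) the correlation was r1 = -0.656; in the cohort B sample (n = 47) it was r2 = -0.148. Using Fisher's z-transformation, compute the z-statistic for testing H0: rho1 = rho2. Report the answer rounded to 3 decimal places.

-3.545

z1 = atanh(-0.656) = -0.785759,  z2 = atanh(-0.148) = -0.149095
SE = √(1/(n1−3) + 1/(n2−3)) = √(1/105 + 1/44) = √(0.0095238 + 0.0227273) = √0.0322511 = 0.179586
z = (z1 − z2)/SE = (-0.785759 − (-0.149095)) / 0.179586 = -0.636664 / 0.179586 = -3.545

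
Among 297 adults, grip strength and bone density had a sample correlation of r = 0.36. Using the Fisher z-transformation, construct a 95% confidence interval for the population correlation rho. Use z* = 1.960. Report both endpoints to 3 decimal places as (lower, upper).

(0.257, 0.455)

z_r = atanh(0.36) = 0.376886;  SE = 1/√(n−3) = 1/√294 = 0.058321
z-limits: 0.376886 ± 1.960·0.058321 = 0.376886 ± 0.114309 = [0.262577, 0.491195]
ρ-limits: (tanh 0.262577, tanh 0.491195) = (0.257, 0.455)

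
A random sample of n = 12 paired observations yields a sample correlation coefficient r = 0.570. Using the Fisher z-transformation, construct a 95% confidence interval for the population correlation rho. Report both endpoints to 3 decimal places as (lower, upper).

(-0.006, 0.862)

z_r = atanh(0.570) = 0.647523;  SE = 1/√(n−3) = 1/√9 = 0.333333
z-limits: 0.647523 ± 1.960·0.333333 = 0.647523 ± 0.653333 = [-0.005810, 1.300856]
ρ-limits: (tanh -0.005810, tanh 1.300856) = (-0.006, 0.862)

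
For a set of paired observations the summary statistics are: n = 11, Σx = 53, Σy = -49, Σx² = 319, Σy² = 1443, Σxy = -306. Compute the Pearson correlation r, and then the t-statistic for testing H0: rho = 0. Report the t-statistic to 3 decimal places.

S_xy = nΣxy − ΣxΣy = 11·(-306) − 53·(-49) = -3366 − (-2597) = -769
S_xx = nΣx² − (Σx)² = 11·319 − 53² = 3509 − 2809 = 700
S_yy = nΣy² − (Σy)² = 11·1443 − (-49)² = 15873 − 2401 = 13472
r = S_xy / √(S_xx·S_yy) = -769 / √(700·13472) = -769 / √9430400 = -769 / 3070.8956 = -0.2504
t = r·√(n−2)/√(1−r²) = -0.2504·√9 / √(1−0.062700) = -0.751200 / 0.968143 = -0.776

-0.776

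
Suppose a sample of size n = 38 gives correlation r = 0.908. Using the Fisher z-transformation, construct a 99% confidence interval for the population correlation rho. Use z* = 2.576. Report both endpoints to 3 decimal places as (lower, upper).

Fisher z: z_r = atanh(r) = ½·ln((1+0.908)/(1−0.908)) = 1.516011
SE(z) = 1/√(n−3) = 1/√35 = 0.169031
99% ⇒ z* = 2.576; margin = 2.576·0.169031 = 0.435424
CI on z-scale: (1.080587, 1.951435)
Back-transform: tanh(1.080587) = 0.793417, tanh(1.951435) = 0.960431

(0.793, 0.960)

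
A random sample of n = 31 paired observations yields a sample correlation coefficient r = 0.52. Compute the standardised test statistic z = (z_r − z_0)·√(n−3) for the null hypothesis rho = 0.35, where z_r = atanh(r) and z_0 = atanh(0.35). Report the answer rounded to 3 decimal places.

1.116

z_r = atanh(0.52) = 0.576340,  z_0 = atanh(0.35) = 0.365444
SE = 1/√(n−3) = 1/√28 = 0.188982
z = (z_r − z_0)/SE = (0.576340 − 0.365444) / 0.188982 = 0.210896 / 0.188982 = 1.116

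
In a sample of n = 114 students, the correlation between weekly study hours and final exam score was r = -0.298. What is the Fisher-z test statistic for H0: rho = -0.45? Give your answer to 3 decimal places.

1.869

z_r = atanh(-0.298) = -0.307323,  z_0 = atanh(-0.45) = -0.484700
SE = 1/√(n−3) = 1/√111 = 0.094916
z = (z_r − z_0)/SE = (-0.307323 − (-0.484700)) / 0.094916 = 0.177377 / 0.094916 = 1.869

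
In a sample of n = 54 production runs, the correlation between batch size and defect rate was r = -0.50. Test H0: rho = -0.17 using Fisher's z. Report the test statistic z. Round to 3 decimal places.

z_r = atanh(-0.50) = -0.549306,  z_0 = atanh(-0.17) = -0.171667
SE = 1/√(n−3) = 1/√51 = 0.140028
z = (z_r − z_0)/SE = (-0.549306 − (-0.171667)) / 0.140028 = -0.377639 / 0.140028 = -2.697

-2.697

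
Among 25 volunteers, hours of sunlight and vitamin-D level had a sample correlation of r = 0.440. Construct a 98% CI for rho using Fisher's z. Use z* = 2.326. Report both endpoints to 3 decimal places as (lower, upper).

Fisher z: z_r = atanh(r) = ½·ln((1+0.440)/(1−0.440)) = 0.472231
SE(z) = 1/√(n−3) = 1/√22 = 0.213201
98% ⇒ z* = 2.326; margin = 2.326·0.213201 = 0.495906
CI on z-scale: (-0.023675, 0.968137)
Back-transform: tanh(-0.023675) = -0.023671, tanh(0.968137) = 0.747884

(-0.024, 0.748)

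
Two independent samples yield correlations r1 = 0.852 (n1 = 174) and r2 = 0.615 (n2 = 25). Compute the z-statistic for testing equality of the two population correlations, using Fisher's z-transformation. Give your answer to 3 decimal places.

Fisher z-transforms: z1 = atanh(0.852) = 1.263405, z2 = atanh(0.615) = 0.716923; difference d = 0.546482
Var(d) = 1/171 + 1/22 = 0.0058480 + 0.0454545 = 0.0513025
z = d/√Var(d) = 0.546482 / √0.0513025 = 0.546482 / 0.226501 = 2.413

2.413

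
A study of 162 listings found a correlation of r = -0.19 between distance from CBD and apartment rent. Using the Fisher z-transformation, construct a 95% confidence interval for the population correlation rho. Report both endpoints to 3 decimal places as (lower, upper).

Fisher z: z_r = atanh(r) = ½·ln((1+(-0.19))/(1−(-0.19))) = -0.192337
SE(z) = 1/√(n−3) = 1/√159 = 0.079305
95% ⇒ z* = 1.960; margin = 1.960·0.079305 = 0.155438
CI on z-scale: (-0.347775, -0.036899)
Back-transform: tanh(-0.347775) = -0.334401, tanh(-0.036899) = -0.036882

(-0.334, -0.037)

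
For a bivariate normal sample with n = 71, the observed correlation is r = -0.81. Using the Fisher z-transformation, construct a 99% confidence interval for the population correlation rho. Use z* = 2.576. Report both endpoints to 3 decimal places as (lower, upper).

(-0.894, -0.672)

Fisher z: z_r = atanh(r) = ½·ln((1+(-0.81))/(1−(-0.81))) = -1.127029
SE(z) = 1/√(n−3) = 1/√68 = 0.121268
99% ⇒ z* = 2.576; margin = 2.576·0.121268 = 0.312386
CI on z-scale: (-1.439415, -0.814643)
Back-transform: tanh(-1.439415) = -0.893580, tanh(-0.814643) = -0.672144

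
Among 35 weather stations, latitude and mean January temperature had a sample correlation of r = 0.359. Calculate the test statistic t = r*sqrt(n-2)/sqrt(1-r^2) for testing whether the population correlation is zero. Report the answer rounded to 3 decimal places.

2.210

t = r·√(n−2) / √(1−r²) with r = 0.359, n = 35
  = 0.359·√33 / √(1 − 0.128881)
  = 0.359·5.744563 / 0.933338
  = 2.062298 / 0.933338 = 2.210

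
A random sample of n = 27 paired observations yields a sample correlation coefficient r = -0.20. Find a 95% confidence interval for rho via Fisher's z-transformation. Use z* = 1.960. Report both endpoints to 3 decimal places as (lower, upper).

Fisher z: z_r = atanh(r) = ½·ln((1+(-0.20))/(1−(-0.20))) = -0.202733
SE(z) = 1/√(n−3) = 1/√24 = 0.204124
95% ⇒ z* = 1.960; margin = 1.960·0.204124 = 0.400083
CI on z-scale: (-0.602816, 0.197350)
Back-transform: tanh(-0.602816) = -0.539050, tanh(0.197350) = 0.194827

(-0.539, 0.195)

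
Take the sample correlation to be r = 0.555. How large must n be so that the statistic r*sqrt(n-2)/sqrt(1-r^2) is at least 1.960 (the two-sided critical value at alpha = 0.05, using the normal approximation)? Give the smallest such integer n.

11

r√(n−2)/√(1−r²) ≥ 1.960  ⇔  n−2 ≥ (1.960)²·(1−r²)/r²
(1−r²)/r² = (1−0.308025)/0.308025 = 2.2465
n ≥ 2 + 3.8416·2.2465 = 2 + 8.6302 = 10.6302
⌈10.6302⌉ = 11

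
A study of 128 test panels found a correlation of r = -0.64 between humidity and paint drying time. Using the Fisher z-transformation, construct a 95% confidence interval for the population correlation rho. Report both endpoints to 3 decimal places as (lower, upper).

(-0.732, -0.525)

z_r = atanh(-0.64) = -0.758174;  SE = 1/√(n−3) = 1/√125 = 0.089443
z-limits: -0.758174 ± 1.960·0.089443 = -0.758174 ± 0.175308 = [-0.933482, -0.582866]
ρ-limits: (tanh -0.933482, tanh -0.582866) = (-0.732, -0.525)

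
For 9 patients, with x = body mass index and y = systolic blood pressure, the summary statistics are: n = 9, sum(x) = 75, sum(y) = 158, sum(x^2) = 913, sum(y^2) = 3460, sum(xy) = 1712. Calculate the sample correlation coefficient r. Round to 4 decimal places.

0.8893

Numerator: nΣxy − (Σx)(Σy) = 9·1712 − (75)(158) = 3558
Denominator: √[(nΣx²−(Σx)²)(nΣy²−(Σy)²)]
  nΣx²−(Σx)² = 9·913 − 5625 = 2592;  nΣy²−(Σy)² = 9·3460 − 24964 = 6176
  √(2592·6176) = √16008192 = 4001.0239
r = 3558 / 4001.0239 = 0.8893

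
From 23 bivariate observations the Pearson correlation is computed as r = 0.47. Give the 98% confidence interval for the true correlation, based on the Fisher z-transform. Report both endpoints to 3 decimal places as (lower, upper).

z_r = atanh(0.47) = 0.510070;  SE = 1/√(n−3) = 1/√20 = 0.223607
z-limits: 0.510070 ± 2.326·0.223607 = 0.510070 ± 0.520110 = [-0.010040, 1.030180]
ρ-limits: (tanh -0.010040, tanh 1.030180) = (-0.010, 0.774)

(-0.010, 0.774)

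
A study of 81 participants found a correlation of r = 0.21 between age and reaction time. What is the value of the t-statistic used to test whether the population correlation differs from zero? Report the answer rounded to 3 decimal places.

t = r·√(n−2) / √(1−r²) with r = 0.21, n = 81
  = 0.21·√79 / √(1 − 0.0441)
  = 0.21·8.888194 / 0.977701
  = 1.866521 / 0.977701 = 1.909

1.909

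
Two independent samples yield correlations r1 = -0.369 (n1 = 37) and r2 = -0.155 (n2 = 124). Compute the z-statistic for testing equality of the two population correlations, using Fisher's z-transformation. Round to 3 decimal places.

z1 = atanh(-0.369) = -0.387265,  z2 = atanh(-0.155) = -0.156259
SE = √(1/(n1−3) + 1/(n2−3)) = √(1/34 + 1/121) = √(0.0294118 + 0.0082645) = √0.0376763 = 0.194104
z = (z1 − z2)/SE = (-0.387265 − (-0.156259)) / 0.194104 = -0.231006 / 0.194104 = -1.190

-1.190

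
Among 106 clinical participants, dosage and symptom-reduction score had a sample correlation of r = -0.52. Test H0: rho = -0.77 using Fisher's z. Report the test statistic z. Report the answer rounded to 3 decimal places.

4.506

Fisher z: atanh(-0.52) = -0.576340, atanh(-0.77) = -1.020328
z = (z_r − z_0)·√(n−3) = (-0.576340 − (-1.020328))·√103 = 0.443988 · 10.148892 = 4.506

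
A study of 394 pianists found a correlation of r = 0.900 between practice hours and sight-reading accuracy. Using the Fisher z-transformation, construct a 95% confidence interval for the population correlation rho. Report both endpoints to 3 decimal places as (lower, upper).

Fisher z: z_r = atanh(r) = ½·ln((1+0.900)/(1−0.900)) = 1.472219
SE(z) = 1/√(n−3) = 1/√391 = 0.050572
95% ⇒ z* = 1.960; margin = 1.960·0.050572 = 0.099121
CI on z-scale: (1.373098, 1.571340)
Back-transform: tanh(1.373098) = 0.879396, tanh(1.571340) = 0.917239

(0.879, 0.917)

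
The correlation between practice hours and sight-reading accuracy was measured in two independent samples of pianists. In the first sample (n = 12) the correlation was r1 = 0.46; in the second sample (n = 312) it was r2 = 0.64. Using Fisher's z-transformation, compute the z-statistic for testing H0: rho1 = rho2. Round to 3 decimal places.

-0.771

Fisher z-transforms: z1 = atanh(0.46) = 0.497311, z2 = atanh(0.64) = 0.758174; difference d = -0.260863
Var(d) = 1/9 + 1/309 = 0.1111111 + 0.0032362 = 0.1143473
z = d/√Var(d) = -0.260863 / √0.1143473 = -0.260863 / 0.338153 = -0.771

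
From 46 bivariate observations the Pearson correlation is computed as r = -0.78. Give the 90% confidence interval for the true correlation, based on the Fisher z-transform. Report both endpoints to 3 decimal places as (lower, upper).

Fisher z: z_r = atanh(r) = ½·ln((1+(-0.78))/(1−(-0.78))) = -1.045371
SE(z) = 1/√(n−3) = 1/√43 = 0.152499
90% ⇒ z* = 1.645; margin = 1.645·0.152499 = 0.250861
CI on z-scale: (-1.296232, -0.794510)
Back-transform: tanh(-1.296232) = -0.860750, tanh(-0.794510) = -0.660956

(-0.861, -0.661)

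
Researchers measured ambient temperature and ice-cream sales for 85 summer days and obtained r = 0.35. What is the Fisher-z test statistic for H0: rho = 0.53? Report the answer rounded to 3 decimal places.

Fisher z: atanh(0.35) = 0.365444, atanh(0.53) = 0.590145
z = (z_r − z_0)·√(n−3) = (0.365444 − 0.590145)·√82 = -0.224701 · 9.055385 = -2.035

-2.035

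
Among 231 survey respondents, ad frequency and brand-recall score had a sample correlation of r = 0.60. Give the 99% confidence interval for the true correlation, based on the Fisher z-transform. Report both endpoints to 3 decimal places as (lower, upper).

(0.480, 0.698)

z_r = atanh(0.60) = 0.693147;  SE = 1/√(n−3) = 1/√228 = 0.066227
z-limits: 0.693147 ± 2.576·0.066227 = 0.693147 ± 0.170601 = [0.522546, 0.863748]
ρ-limits: (tanh 0.522546, tanh 0.863748) = (0.480, 0.698)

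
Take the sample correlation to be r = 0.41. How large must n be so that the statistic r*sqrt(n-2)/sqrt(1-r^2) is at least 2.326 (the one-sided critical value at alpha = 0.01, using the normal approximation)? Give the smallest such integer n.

Need r·√(n−2)/√(1−r²) ≥ 2.326
√(n−2) ≥ 2.326·√(1−0.1681) / 0.41 = 2.326·0.912086 / 0.41 = 5.1744
n−2 ≥ 26.7744  ⇒  n ≥ 28.7744
Smallest integer n = 29

29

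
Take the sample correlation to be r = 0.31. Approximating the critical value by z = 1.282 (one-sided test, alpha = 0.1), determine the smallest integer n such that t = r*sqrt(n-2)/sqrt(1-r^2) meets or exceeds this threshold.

r√(n−2)/√(1−r²) ≥ 1.282  ⇔  n−2 ≥ (1.282)²·(1−r²)/r²
(1−r²)/r² = (1−0.0961)/0.0961 = 9.4058
n ≥ 2 + 1.643524·9.4058 = 2 + 15.4587 = 17.4587
⌈17.4587⌉ = 18

18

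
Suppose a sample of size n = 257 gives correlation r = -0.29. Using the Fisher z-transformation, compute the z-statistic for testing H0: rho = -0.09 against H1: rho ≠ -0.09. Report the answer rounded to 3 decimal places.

-3.320

z_r = atanh(-0.29) = -0.298566,  z_0 = atanh(-0.09) = -0.090244
SE = 1/√(n−3) = 1/√254 = 0.062746
z = (z_r − z_0)/SE = (-0.298566 − (-0.090244)) / 0.062746 = -0.208322 / 0.062746 = -3.320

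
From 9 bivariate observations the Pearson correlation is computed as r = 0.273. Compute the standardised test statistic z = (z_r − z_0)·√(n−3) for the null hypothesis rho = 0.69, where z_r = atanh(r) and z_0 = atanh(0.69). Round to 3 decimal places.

-1.391

Fisher z: atanh(0.273) = 0.280103, atanh(0.69) = 0.847956
z = (z_r − z_0)·√(n−3) = (0.280103 − 0.847956)·√6 = -0.567853 · 2.449490 = -1.391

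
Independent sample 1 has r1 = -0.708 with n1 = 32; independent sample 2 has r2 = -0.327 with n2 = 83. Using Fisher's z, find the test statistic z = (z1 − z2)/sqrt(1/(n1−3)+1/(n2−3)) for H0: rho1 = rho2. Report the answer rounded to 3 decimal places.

-2.508

Fisher z-transforms: z1 = atanh(-0.708) = -0.883162, z2 = atanh(-0.327) = -0.339465; difference d = -0.543697
Var(d) = 1/29 + 1/80 = 0.0344828 + 0.0125000 = 0.0469828
z = d/√Var(d) = -0.543697 / √0.0469828 = -0.543697 / 0.216755 = -2.508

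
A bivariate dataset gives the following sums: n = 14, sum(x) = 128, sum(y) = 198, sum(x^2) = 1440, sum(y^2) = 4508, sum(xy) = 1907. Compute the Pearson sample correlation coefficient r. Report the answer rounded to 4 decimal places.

S_xy = nΣxy − ΣxΣy = 14·1907 − 128·198 = 26698 − 25344 = 1354
S_xx = nΣx² − (Σx)² = 14·1440 − 128² = 20160 − 16384 = 3776
S_yy = nΣy² − (Σy)² = 14·4508 − 198² = 63112 − 39204 = 23908
r = S_xy / √(S_xx·S_yy) = 1354 / √(3776·23908) = 1354 / √90276608 = 1354 / 9501.4003 = 0.1425

0.1425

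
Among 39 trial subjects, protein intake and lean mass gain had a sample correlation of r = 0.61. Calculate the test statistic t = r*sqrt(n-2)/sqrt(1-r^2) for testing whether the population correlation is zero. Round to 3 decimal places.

4.683

t = r·√(n−2) / √(1−r²) with r = 0.61, n = 39
  = 0.61·√37 / √(1 − 0.3721)
  = 0.61·6.082763 / 0.792401
  = 3.710485 / 0.792401 = 4.683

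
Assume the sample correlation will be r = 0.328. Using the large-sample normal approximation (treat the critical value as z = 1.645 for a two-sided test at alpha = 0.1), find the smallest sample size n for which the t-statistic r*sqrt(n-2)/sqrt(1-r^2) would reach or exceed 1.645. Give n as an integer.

r√(n−2)/√(1−r²) ≥ 1.645  ⇔  n−2 ≥ (1.645)²·(1−r²)/r²
(1−r²)/r² = (1−0.107584)/0.107584 = 8.2951
n ≥ 2 + 2.706025·8.2951 = 2 + 22.4467 = 24.4467
⌈24.4467⌉ = 25

25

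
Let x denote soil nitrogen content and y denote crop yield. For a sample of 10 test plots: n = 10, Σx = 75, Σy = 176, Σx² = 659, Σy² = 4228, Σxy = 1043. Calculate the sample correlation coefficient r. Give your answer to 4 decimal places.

-0.8387

Numerator: nΣxy − (Σx)(Σy) = 10·1043 − (75)(176) = -2770
Denominator: √[(nΣx²−(Σx)²)(nΣy²−(Σy)²)]
  nΣx²−(Σx)² = 10·659 − 5625 = 965;  nΣy²−(Σy)² = 10·4228 − 30976 = 11304
  √(965·11304) = √10908360 = 3302.7806
r = -2770 / 3302.7806 = -0.8387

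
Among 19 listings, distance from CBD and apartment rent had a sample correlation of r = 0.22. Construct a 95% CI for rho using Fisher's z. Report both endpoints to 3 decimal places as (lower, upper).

Fisher z: z_r = atanh(r) = ½·ln((1+0.22)/(1−0.22)) = 0.223656
SE(z) = 1/√(n−3) = 1/√16 = 0.250000
95% ⇒ z* = 1.960; margin = 1.960·0.250000 = 0.490000
CI on z-scale: (-0.266344, 0.713656)
Back-transform: tanh(-0.266344) = -0.260220, tanh(0.713656) = 0.612964

(-0.260, 0.613)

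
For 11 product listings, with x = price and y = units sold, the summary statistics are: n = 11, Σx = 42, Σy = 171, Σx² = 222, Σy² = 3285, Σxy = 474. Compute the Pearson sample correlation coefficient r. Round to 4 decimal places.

Numerator: nΣxy − (Σx)(Σy) = 11·474 − (42)(171) = -1968
Denominator: √[(nΣx²−(Σx)²)(nΣy²−(Σy)²)]
  nΣx²−(Σx)² = 11·222 − 1764 = 678;  nΣy²−(Σy)² = 11·3285 − 29241 = 6894
  √(678·6894) = √4674132 = 2161.9741
r = -1968 / 2161.9741 = -0.9103

-0.9103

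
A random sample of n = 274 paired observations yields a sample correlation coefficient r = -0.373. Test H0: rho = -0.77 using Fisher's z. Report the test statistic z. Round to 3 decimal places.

10.345

z_r = atanh(-0.373) = -0.391903,  z_0 = atanh(-0.77) = -1.020328
SE = 1/√(n−3) = 1/√271 = 0.060746
z = (z_r − z_0)/SE = (-0.391903 − (-1.020328)) / 0.060746 = 0.628425 / 0.060746 = 10.345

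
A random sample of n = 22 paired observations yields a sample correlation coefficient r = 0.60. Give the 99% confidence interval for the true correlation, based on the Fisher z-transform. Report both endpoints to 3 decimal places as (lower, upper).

(0.102, 0.858)

z_r = atanh(0.60) = 0.693147;  SE = 1/√(n−3) = 1/√19 = 0.229416
z-limits: 0.693147 ± 2.576·0.229416 = 0.693147 ± 0.590976 = [0.102171, 1.284123]
ρ-limits: (tanh 0.102171, tanh 1.284123) = (0.102, 0.858)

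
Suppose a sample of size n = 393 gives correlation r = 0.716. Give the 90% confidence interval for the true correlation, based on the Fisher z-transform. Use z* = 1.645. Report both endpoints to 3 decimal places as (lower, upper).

Fisher z: z_r = atanh(r) = ½·ln((1+0.716)/(1−0.716)) = 0.899389
SE(z) = 1/√(n−3) = 1/√390 = 0.050637
90% ⇒ z* = 1.645; margin = 1.645·0.050637 = 0.083298
CI on z-scale: (0.816091, 0.982687)
Back-transform: tanh(0.816091) = 0.672937, tanh(0.982687) = 0.754227

(0.673, 0.754)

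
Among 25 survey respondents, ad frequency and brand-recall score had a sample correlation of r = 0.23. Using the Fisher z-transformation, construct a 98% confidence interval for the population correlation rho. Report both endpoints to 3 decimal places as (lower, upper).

(-0.256, 0.623)

z_r = atanh(0.23) = 0.234189;  SE = 1/√(n−3) = 1/√22 = 0.213201
z-limits: 0.234189 ± 2.326·0.213201 = 0.234189 ± 0.495906 = [-0.261717, 0.730095]
ρ-limits: (tanh -0.261717, tanh 0.730095) = (-0.256, 0.623)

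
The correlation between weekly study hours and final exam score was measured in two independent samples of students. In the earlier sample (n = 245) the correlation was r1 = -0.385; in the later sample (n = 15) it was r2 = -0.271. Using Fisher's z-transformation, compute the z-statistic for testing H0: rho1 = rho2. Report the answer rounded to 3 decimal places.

-0.433

Fisher z-transforms: z1 = atanh(-0.385) = -0.405917, z2 = atanh(-0.271) = -0.277943; difference d = -0.127974
Var(d) = 1/242 + 1/12 = 0.0041322 + 0.0833333 = 0.0874655
z = d/√Var(d) = -0.127974 / √0.0874655 = -0.127974 / 0.295746 = -0.433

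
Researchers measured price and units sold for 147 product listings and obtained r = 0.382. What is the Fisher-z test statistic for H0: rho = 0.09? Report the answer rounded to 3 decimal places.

z_r = atanh(0.382) = 0.402399,  z_0 = atanh(0.09) = 0.090244
SE = 1/√(n−3) = 1/√144 = 0.083333
z = (z_r − z_0)/SE = (0.402399 − 0.090244) / 0.083333 = 0.312155 / 0.083333 = 3.746

3.746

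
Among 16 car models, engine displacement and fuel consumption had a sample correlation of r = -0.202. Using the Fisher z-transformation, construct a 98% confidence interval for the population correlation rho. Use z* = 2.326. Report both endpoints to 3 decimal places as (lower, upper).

(-0.691, 0.414)

Fisher z: z_r = atanh(r) = ½·ln((1+(-0.202))/(1−(-0.202))) = -0.204817
SE(z) = 1/√(n−3) = 1/√13 = 0.277350
98% ⇒ z* = 2.326; margin = 2.326·0.277350 = 0.645116
CI on z-scale: (-0.849933, 0.440299)
Back-transform: tanh(-0.849933) = -0.691034, tanh(0.440299) = 0.413892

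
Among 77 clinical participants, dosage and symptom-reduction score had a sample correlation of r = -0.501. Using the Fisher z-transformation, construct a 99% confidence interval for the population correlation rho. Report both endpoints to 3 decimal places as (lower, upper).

z_r = atanh(-0.501) = -0.550640;  SE = 1/√(n−3) = 1/√74 = 0.116248
z-limits: -0.550640 ± 2.576·0.116248 = -0.550640 ± 0.299455 = [-0.850095, -0.251185]
ρ-limits: (tanh -0.850095, tanh -0.251185) = (-0.691, -0.246)

(-0.691, -0.246)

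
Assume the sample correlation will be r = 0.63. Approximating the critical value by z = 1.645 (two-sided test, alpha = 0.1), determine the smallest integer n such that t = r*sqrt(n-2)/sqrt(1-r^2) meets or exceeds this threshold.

7

r√(n−2)/√(1−r²) ≥ 1.645  ⇔  n−2 ≥ (1.645)²·(1−r²)/r²
(1−r²)/r² = (1−0.3969)/0.3969 = 1.5195
n ≥ 2 + 2.706025·1.5195 = 2 + 4.1118 = 6.1118
⌈6.1118⌉ = 7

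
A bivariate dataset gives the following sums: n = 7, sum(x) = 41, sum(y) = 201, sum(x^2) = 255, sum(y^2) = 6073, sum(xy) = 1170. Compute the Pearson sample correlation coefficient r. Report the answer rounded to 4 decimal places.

-0.1089

Numerator: nΣxy − (Σx)(Σy) = 7·1170 − (41)(201) = -51
Denominator: √[(nΣx²−(Σx)²)(nΣy²−(Σy)²)]
  nΣx²−(Σx)² = 7·255 − 1681 = 104;  nΣy²−(Σy)² = 7·6073 − 40401 = 2110
  √(104·2110) = √219440 = 468.4442
r = -51 / 468.4442 = -0.1089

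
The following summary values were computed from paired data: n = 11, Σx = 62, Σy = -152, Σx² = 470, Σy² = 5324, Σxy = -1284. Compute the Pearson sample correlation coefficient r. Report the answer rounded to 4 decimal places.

-0.6854

Numerator: nΣxy − (Σx)(Σy) = 11·(-1284) − (62)(-152) = -4700
Denominator: √[(nΣx²−(Σx)²)(nΣy²−(Σy)²)]
  nΣx²−(Σx)² = 11·470 − 3844 = 1326;  nΣy²−(Σy)² = 11·5324 − 23104 = 35460
  √(1326·35460) = √47019960 = 6857.1102
r = -4700 / 6857.1102 = -0.6854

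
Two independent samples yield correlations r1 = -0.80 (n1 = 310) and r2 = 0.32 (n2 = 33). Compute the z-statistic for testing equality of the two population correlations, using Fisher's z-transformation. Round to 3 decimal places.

-7.477

z1 = atanh(-0.80) = -1.098612,  z2 = atanh(0.32) = 0.331647
SE = √(1/(n1−3) + 1/(n2−3)) = √(1/307 + 1/30) = √(0.0032573 + 0.0333333) = √0.0365906 = 0.191287
z = (z1 − z2)/SE = (-1.098612 − 0.331647) / 0.191287 = -1.430259 / 0.191287 = -7.477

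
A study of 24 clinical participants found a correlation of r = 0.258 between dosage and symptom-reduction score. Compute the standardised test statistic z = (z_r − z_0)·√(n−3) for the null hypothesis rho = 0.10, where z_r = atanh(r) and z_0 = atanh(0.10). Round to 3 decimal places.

z_r = atanh(0.258) = 0.263965,  z_0 = atanh(0.10) = 0.100335
SE = 1/√(n−3) = 1/√21 = 0.218218
z = (z_r − z_0)/SE = (0.263965 − 0.100335) / 0.218218 = 0.163630 / 0.218218 = 0.750

0.750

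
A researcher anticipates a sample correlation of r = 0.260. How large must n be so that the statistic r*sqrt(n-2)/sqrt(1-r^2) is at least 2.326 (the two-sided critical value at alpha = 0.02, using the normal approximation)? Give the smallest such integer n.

r√(n−2)/√(1−r²) ≥ 2.326  ⇔  n−2 ≥ (2.326)²·(1−r²)/r²
(1−r²)/r² = (1−0.067600)/0.067600 = 13.7929
n ≥ 2 + 5.410276·13.7929 = 2 + 74.6234 = 76.6234
⌈76.6234⌉ = 77

77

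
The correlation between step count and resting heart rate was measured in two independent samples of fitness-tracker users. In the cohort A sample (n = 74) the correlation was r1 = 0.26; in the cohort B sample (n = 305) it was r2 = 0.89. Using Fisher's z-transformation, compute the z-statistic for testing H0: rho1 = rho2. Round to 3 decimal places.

-8.763

Fisher z-transforms: z1 = atanh(0.26) = 0.266108, z2 = atanh(0.89) = 1.421926; difference d = -1.155818
Var(d) = 1/71 + 1/302 = 0.0140845 + 0.0033113 = 0.0173958
z = d/√Var(d) = -1.155818 / √0.0173958 = -1.155818 / 0.131893 = -8.763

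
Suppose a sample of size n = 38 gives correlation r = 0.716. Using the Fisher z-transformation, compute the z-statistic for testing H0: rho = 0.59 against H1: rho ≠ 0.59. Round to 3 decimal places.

Fisher z: atanh(0.716) = 0.899389, atanh(0.59) = 0.677666
z = (z_r − z_0)·√(n−3) = (0.899389 − 0.677666)·√35 = 0.221723 · 5.916080 = 1.312

1.312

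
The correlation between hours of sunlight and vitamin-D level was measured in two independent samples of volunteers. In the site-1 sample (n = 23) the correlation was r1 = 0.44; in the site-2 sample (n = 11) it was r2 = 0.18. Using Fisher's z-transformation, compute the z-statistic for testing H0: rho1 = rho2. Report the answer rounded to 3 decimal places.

0.694

Fisher z-transforms: z1 = atanh(0.44) = 0.472231, z2 = atanh(0.18) = 0.181983; difference d = 0.290248
Var(d) = 1/20 + 1/8 = 0.0500000 + 0.1250000 = 0.1750000
z = d/√Var(d) = 0.290248 / √0.1750000 = 0.290248 / 0.418330 = 0.694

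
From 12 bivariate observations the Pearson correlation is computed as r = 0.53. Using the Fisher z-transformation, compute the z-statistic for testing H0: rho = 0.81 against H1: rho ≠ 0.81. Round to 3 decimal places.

-1.611

Fisher z: atanh(0.53) = 0.590145, atanh(0.81) = 1.127029
z = (z_r − z_0)·√(n−3) = (0.590145 − 1.127029)·√9 = -0.536884 · 3.000000 = -1.611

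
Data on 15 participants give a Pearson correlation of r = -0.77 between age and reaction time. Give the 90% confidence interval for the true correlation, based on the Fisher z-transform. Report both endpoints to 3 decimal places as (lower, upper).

(-0.904, -0.497)

z_r = atanh(-0.77) = -1.020328;  SE = 1/√(n−3) = 1/√12 = 0.288675
z-limits: -1.020328 ± 1.645·0.288675 = -1.020328 ± 0.474870 = [-1.495198, -0.545458]
ρ-limits: (tanh -1.495198, tanh -0.545458) = (-0.904, -0.497)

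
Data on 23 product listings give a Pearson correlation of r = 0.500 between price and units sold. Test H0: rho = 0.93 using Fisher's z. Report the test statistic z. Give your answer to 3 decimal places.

-4.960

Fisher z: atanh(0.500) = 0.549306, atanh(0.93) = 1.658390
z = (z_r − z_0)·√(n−3) = (0.549306 − 1.658390)·√20 = -1.109084 · 4.472136 = -4.960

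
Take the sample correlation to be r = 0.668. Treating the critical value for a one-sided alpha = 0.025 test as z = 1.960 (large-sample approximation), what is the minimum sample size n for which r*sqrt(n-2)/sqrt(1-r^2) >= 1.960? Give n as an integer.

7

Need r·√(n−2)/√(1−r²) ≥ 1.960
√(n−2) ≥ 1.960·√(1−0.446224) / 0.668 = 1.960·0.744161 / 0.668 = 2.1835
n−2 ≥ 4.7677  ⇒  n ≥ 6.7677
Smallest integer n = 7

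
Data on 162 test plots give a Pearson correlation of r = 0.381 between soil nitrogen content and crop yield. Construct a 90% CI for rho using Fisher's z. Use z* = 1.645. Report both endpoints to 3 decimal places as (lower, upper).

Fisher z: z_r = atanh(r) = ½·ln((1+0.381)/(1−0.381)) = 0.401229
SE(z) = 1/√(n−3) = 1/√159 = 0.079305
90% ⇒ z* = 1.645; margin = 1.645·0.079305 = 0.130457
CI on z-scale: (0.270772, 0.531686)
Back-transform: tanh(0.270772) = 0.264343, tanh(0.531686) = 0.486669

(0.264, 0.487)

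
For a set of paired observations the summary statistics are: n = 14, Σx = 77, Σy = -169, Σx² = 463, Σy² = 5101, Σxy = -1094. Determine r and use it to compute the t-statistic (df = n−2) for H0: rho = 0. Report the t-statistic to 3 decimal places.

-1.860

Numerator: nΣxy − (Σx)(Σy) = 14·(-1094) − (77)(-169) = -2303
Denominator: √[(nΣx²−(Σx)²)(nΣy²−(Σy)²)]
  nΣx²−(Σx)² = 14·463 − 5929 = 553;  nΣy²−(Σy)² = 14·5101 − 28561 = 42853
  √(553·42853) = √23697709 = 4868.0293
r = -2303 / 4868.0293 = -0.4731
t = r·√(n−2)/√(1−r²) = -0.4731·√12 / √(1−0.223824) = -1.638866 / 0.881009 = -1.860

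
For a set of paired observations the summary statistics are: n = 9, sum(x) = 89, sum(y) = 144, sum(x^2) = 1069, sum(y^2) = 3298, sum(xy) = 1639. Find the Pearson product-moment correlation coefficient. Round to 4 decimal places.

0.4962

S_xy = nΣxy − ΣxΣy = 9·1639 − 89·144 = 14751 − 12816 = 1935
S_xx = nΣx² − (Σx)² = 9·1069 − 89² = 9621 − 7921 = 1700
S_yy = nΣy² − (Σy)² = 9·3298 − 144² = 29682 − 20736 = 8946
r = S_xy / √(S_xx·S_yy) = 1935 / √(1700·8946) = 1935 / √15208200 = 1935 / 3899.7692 = 0.4962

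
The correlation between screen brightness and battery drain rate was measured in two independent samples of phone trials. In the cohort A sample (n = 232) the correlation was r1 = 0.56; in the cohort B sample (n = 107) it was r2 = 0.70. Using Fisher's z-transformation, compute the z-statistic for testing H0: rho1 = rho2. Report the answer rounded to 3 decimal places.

Fisher z-transforms: z1 = atanh(0.56) = 0.632833, z2 = atanh(0.70) = 0.867301; difference d = -0.234468
Var(d) = 1/229 + 1/104 = 0.0043668 + 0.0096154 = 0.0139822
z = d/√Var(d) = -0.234468 / √0.0139822 = -0.234468 / 0.118246 = -1.983

-1.983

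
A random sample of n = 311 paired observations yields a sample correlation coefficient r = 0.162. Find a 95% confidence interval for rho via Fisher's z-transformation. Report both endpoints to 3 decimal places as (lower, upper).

(0.052, 0.268)

z_r = atanh(0.162) = 0.163440;  SE = 1/√(n−3) = 1/√308 = 0.056980
z-limits: 0.163440 ± 1.960·0.056980 = 0.163440 ± 0.111681 = [0.051759, 0.275121]
ρ-limits: (tanh 0.051759, tanh 0.275121) = (0.052, 0.268)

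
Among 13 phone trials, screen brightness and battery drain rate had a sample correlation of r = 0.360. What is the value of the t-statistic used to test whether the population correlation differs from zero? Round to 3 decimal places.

1 − r² = 1 − 0.129600 = 0.870400;  √(1−r²) = 0.932952
√(n−2) = √11 = 3.316625
t = r·√(n−2)/√(1−r²) = 0.360 · 3.316625 / 0.932952 = 1.280

1.280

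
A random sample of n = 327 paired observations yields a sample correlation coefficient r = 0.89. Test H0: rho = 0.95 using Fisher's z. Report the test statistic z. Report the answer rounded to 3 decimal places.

-7.377

z_r = atanh(0.89) = 1.421926,  z_0 = atanh(0.95) = 1.831781
SE = 1/√(n−3) = 1/√324 = 0.055556
z = (z_r − z_0)/SE = (1.421926 − 1.831781) / 0.055556 = -0.409855 / 0.055556 = -7.377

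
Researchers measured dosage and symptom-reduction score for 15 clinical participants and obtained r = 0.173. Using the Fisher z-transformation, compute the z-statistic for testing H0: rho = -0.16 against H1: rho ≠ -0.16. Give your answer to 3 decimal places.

1.164

z_r = atanh(0.173) = 0.174758,  z_0 = atanh(-0.16) = -0.161387
SE = 1/√(n−3) = 1/√12 = 0.288675
z = (z_r − z_0)/SE = (0.174758 − (-0.161387)) / 0.288675 = 0.336145 / 0.288675 = 1.164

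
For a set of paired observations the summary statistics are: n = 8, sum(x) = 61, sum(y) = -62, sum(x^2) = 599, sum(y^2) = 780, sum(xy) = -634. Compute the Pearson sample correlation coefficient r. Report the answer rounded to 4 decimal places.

S_xy = nΣxy − ΣxΣy = 8·(-634) − 61·(-62) = -5072 − (-3782) = -1290
S_xx = nΣx² − (Σx)² = 8·599 − 61² = 4792 − 3721 = 1071
S_yy = nΣy² − (Σy)² = 8·780 − (-62)² = 6240 − 3844 = 2396
r = S_xy / √(S_xx·S_yy) = -1290 / √(1071·2396) = -1290 / √2566116 = -1290 / 1601.9101 = -0.8053

-0.8053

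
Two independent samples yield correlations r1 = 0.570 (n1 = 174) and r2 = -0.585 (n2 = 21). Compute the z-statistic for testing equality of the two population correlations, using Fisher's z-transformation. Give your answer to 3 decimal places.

z1 = atanh(0.570) = 0.647523,  z2 = atanh(-0.585) = -0.670031
SE = √(1/(n1−3) + 1/(n2−3)) = √(1/171 + 1/18) = √(0.0058480 + 0.0555556) = √0.0614036 = 0.247797
z = (z1 − z2)/SE = (0.647523 − (-0.670031)) / 0.247797 = 1.317554 / 0.247797 = 5.317

5.317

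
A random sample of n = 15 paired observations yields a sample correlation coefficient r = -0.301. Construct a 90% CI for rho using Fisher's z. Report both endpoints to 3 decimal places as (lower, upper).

Fisher z: z_r = atanh(r) = ½·ln((1+(-0.301))/(1−(-0.301))) = -0.310619
SE(z) = 1/√(n−3) = 1/√12 = 0.288675
90% ⇒ z* = 1.645; margin = 1.645·0.288675 = 0.474870
CI on z-scale: (-0.785489, 0.164251)
Back-transform: tanh(-0.785489) = -0.655846, tanh(0.164251) = 0.162790

(-0.656, 0.163)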